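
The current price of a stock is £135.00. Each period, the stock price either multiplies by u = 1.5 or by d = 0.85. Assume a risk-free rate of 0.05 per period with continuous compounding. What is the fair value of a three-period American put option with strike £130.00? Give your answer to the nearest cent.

Risk-neutral probability p = (e^0.05 − 0.85)/(1.5 − 0.85) = 0.2013/0.6500 = 0.3096
Terminal stock prices: S_uuu = 455.6, S_uud = 258.2, S_udd = 146.3, S_ddd = 82.91
Terminal payoffs (K − S): max(-325.6, 0) = 0, max(-128.2, 0) = 0, max(-16.31, 0) = 0, max(47.09, 0) = 47.09
Node uu (S = 303.8): continuation = e^(−0.05)·[0.3096·0.0000 + 0.6904·0.0000] = 0.0000; exercise value = 0.0000 ≤ continuation, so V_uu = 0.0000
Node ud (S = 172.1): continuation = e^(−0.05)·[0.3096·0.0000 + 0.6904·0.0000] = 0.0000; exercise value = 0.0000 ≤ continuation, so V_ud = 0.0000
Node dd (S = 97.54): continuation = e^(−0.05)·[0.3096·0.0000 + 0.6904·47.0931] = 30.9253; exercise value = 32.4625 > continuation, so V_dd = 32.4625 (exercise)
Node u (S = 202.5): continuation = e^(−0.05)·[0.3096·0.0000 + 0.6904·0.0000] = 0.0000; exercise value = 0.0000 ≤ continuation, so V_u = 0.0000
Node d (S = 114.8): continuation = e^(−0.05)·[0.3096·0.0000 + 0.6904·32.4625] = 21.3176; exercise value = 15.2500 ≤ continuation, so V_d = 21.3176
Node 0 (S = 135): continuation = e^(−0.05)·[0.3096·0.0000 + 0.6904·21.3176] = 13.9989; exercise value = 0.0000 ≤ continuation, so V_0 = 13.9989

£14.00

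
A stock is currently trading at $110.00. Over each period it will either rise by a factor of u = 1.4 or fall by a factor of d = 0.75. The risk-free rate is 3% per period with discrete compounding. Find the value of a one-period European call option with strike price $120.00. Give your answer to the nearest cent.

Risk-neutral probability p = (1 + 0.03 − 0.75)/(1.4 − 0.75) = 0.2800/0.6500 = 0.4308
Terminal stock prices: S_u = 154, S_d = 82.5
Terminal payoffs (S − K): max(34, 0) = 34, max(-37.5, 0) = 0
Node 0 (S = 110): V_0 = 1/1.03·[0.4308·34.0000 + 0.5692·0.0000] = 14.2196

$14.22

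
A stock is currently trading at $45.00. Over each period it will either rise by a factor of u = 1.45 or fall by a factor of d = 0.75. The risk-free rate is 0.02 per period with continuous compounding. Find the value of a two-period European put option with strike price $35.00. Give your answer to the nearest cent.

Risk-neutral probability p = (e^0.02 − 0.75)/(1.45 − 0.75) = 0.2702/0.7000 = 0.3860
Terminal stock prices: S_uu = 94.61, S_ud = 48.94, S_dd = 25.31
Terminal payoffs (K − S): max(-59.61, 0) = 0, max(-13.94, 0) = 0, max(9.688, 0) = 9.688
Node u (S = 65.25): V_u = e^(−0.02)·[0.3860·0.0000 + 0.6140·0.0000] = 0.0000
Node d (S = 33.75): V_d = e^(−0.02)·[0.3860·0.0000 + 0.6140·9.6875] = 5.8303
Node 0 (S = 45): V_0 = e^(−0.02)·[0.3860·0.0000 + 0.6140·5.8303] = 3.5089

$3.51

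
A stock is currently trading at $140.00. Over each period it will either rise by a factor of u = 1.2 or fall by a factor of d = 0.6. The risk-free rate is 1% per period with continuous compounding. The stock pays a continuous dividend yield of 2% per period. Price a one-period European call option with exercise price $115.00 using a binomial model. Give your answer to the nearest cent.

$34.11

Per-period risk-free factor R = e^0.01 = 1.0101; dividend-adjusted growth = e^(0.01−0.02) = 0.9900.
Risk-neutral probability p = (0.9900 − 0.6)/(1.2 − 0.6) = 0.3900/0.6000 = 0.6501
Terminal stock prices: S_u = 168, S_d = 84
Terminal payoffs (S − K): max(53, 0) = 53, max(-31, 0) = 0
Node 0 (S = 140): V_0 = e^(−0.01)·[0.6501·53.0000 + 0.3499·0.0000] = 34.1116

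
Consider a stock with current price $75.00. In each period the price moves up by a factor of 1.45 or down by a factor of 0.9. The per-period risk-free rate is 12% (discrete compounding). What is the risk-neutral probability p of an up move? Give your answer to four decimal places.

p = 0.4000

Risk-neutral probability p = (1 + 0.12 − 0.9)/(1.45 − 0.9) = 0.2200/0.5500 = 0.4000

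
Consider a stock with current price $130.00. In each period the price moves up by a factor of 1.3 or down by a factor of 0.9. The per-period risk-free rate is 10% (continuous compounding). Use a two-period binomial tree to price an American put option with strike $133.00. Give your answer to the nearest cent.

Risk-neutral probability p = (e^0.1 − 0.9)/(1.3 − 0.9) = 0.2052/0.4000 = 0.5129
Terminal stock prices: S_uu = 219.7, S_ud = 152.1, S_dd = 105.3
Terminal payoffs (K − S): max(-86.7, 0) = 0, max(-19.1, 0) = 0, max(27.7, 0) = 27.7
Node u (S = 169): continuation = e^(−0.1)·[0.5129·0.0000 + 0.4871·0.0000] = 0.0000; exercise value = 0.0000 ≤ continuation, so V_u = 0.0000
Node d (S = 117): continuation = e^(−0.1)·[0.5129·0.0000 + 0.4871·27.7000] = 12.2080; exercise value = 16.0000 > continuation, so V_d = 16.0000 (exercise)
Node 0 (S = 130): continuation = e^(−0.1)·[0.5129·0.0000 + 0.4871·16.0000] = 7.0515; exercise value = 3.0000 ≤ continuation, so V_0 = 7.0515

$7.05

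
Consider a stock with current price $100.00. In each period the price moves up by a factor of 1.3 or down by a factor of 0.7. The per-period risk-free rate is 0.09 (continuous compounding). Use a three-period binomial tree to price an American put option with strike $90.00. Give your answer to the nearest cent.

Risk-neutral probability p = (e^0.09 − 0.7)/(1.3 − 0.7) = 0.3942/0.6000 = 0.6570
Terminal stock prices: S_uuu = 219.7, S_uud = 118.3, S_udd = 63.7, S_ddd = 34.3
Terminal payoffs (K − S): max(-129.7, 0) = 0, max(-28.3, 0) = 0, max(26.3, 0) = 26.3, max(55.7, 0) = 55.7
Node uu (S = 169): continuation = e^(−0.09)·[0.6570·0.0000 + 0.3430·0.0000] = 0.0000; exercise value = 0.0000 ≤ continuation, so V_uu = 0.0000
Node ud (S = 91): continuation = e^(−0.09)·[0.6570·0.0000 + 0.3430·26.3000] = 8.2455; exercise value = 0.0000 ≤ continuation, so V_ud = 8.2455
Node dd (S = 49): continuation = e^(−0.09)·[0.6570·26.3000 + 0.3430·55.7000] = 33.2538; exercise value = 41.0000 > continuation, so V_dd = 41.0000 (exercise)
Node u (S = 130): continuation = e^(−0.09)·[0.6570·0.0000 + 0.3430·8.2455] = 2.5851; exercise value = 0.0000 ≤ continuation, so V_u = 2.5851
Node d (S = 70): continuation = e^(−0.09)·[0.6570·8.2455 + 0.3430·41.0000] = 17.8049; exercise value = 20.0000 > continuation, so V_d = 20.0000 (exercise)
Node 0 (S = 100): continuation = e^(−0.09)·[0.6570·2.5851 + 0.3430·20.0000] = 7.8225; exercise value = 0.0000 ≤ continuation, so V_0 = 7.8225

$7.82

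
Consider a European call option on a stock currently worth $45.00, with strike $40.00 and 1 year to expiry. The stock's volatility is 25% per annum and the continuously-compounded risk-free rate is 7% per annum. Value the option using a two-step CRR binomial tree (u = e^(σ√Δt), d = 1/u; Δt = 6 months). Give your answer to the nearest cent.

CRR parameters: u = e^(σ√Δt) = e^(0.25·√0.5) = 1.1934, d = 1/u = 0.8380
Per-period rate: rΔt = 0.07·0.5 = 0.035, so R = e^0.035 = 1.0356
Risk-neutral probability p = (e^0.035 − 0.8380)/(1.1934 − 0.8380) = 0.1977/0.3554 = 0.5561
Terminal stock prices: S_uu = 64.09, S_ud = 45, S_dd = 31.6
Terminal payoffs (S − K): max(24.09, 0) = 24.09, max(5, 0) = 5, max(-8.402, 0) = 0
Node u (S = 53.7): V_u = e^(−0.035)·[0.5561·24.0854 + 0.4439·5.0000] = 15.0772
Node d (S = 37.71): V_d = e^(−0.035)·[0.5561·5.0000 + 0.4439·0.0000] = 2.6851
Node 0 (S = 45): V_0 = e^(−0.035)·[0.5561·15.0772 + 0.4439·2.6851] = 9.2475

$9.25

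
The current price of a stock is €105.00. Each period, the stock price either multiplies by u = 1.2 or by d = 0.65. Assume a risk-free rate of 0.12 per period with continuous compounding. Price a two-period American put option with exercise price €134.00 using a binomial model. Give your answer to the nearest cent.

€29.00

Risk-neutral probability p = (e^0.12 − 0.65)/(1.2 − 0.65) = 0.4775/0.5500 = 0.8682
Terminal stock prices: S_uu = 151.2, S_ud = 81.9, S_dd = 44.36
Terminal payoffs (K − S): max(-17.2, 0) = 0, max(52.1, 0) = 52.1, max(89.64, 0) = 89.64
Node u (S = 126): continuation = e^(−0.12)·[0.8682·0.0000 + 0.1318·52.1000] = 6.0914; exercise value = 8.0000 > continuation, so V_u = 8.0000 (exercise)
Node d (S = 68.25): continuation = e^(−0.12)·[0.8682·52.1000 + 0.1318·89.6375] = 50.5973; exercise value = 65.7500 > continuation, so V_d = 65.7500 (exercise)
Node 0 (S = 105): continuation = e^(−0.12)·[0.8682·8.0000 + 0.1318·65.7500] = 13.8473; exercise value = 29.0000 > continuation, so V_0 = 29.0000 (exercise)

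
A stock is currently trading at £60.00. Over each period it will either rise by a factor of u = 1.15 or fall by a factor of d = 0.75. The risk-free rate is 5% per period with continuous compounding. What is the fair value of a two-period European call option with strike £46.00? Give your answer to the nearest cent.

Risk-neutral probability p = (e^0.05 − 0.75)/(1.15 − 0.75) = 0.3013/0.4000 = 0.7532
Terminal stock prices: S_uu = 79.35, S_ud = 51.75, S_dd = 33.75
Terminal payoffs (S − K): max(33.35, 0) = 33.35, max(5.75, 0) = 5.75, max(-12.25, 0) = 0
Node u (S = 69): V_u = e^(−0.05)·[0.7532·33.3500 + 0.2468·5.7500] = 25.2434
Node d (S = 45): V_d = e^(−0.05)·[0.7532·5.7500 + 0.2468·0.0000] = 4.1196
Node 0 (S = 60): V_0 = e^(−0.05)·[0.7532·25.2434 + 0.2468·4.1196] = 19.0527

£19.05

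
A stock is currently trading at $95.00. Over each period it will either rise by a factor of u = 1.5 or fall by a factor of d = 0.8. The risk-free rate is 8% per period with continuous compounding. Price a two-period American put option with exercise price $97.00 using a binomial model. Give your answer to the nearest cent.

$11.54

Risk-neutral probability p = (e^0.08 − 0.8)/(1.5 − 0.8) = 0.2833/0.7000 = 0.4047
Terminal stock prices: S_uu = 213.8, S_ud = 114, S_dd = 60.8
Terminal payoffs (K − S): max(-116.8, 0) = 0, max(-17, 0) = 0, max(36.2, 0) = 36.2
Node u (S = 142.5): continuation = e^(−0.08)·[0.4047·0.0000 + 0.5953·0.0000] = 0.0000; exercise value = 0.0000 ≤ continuation, so V_u = 0.0000
Node d (S = 76): continuation = e^(−0.08)·[0.4047·0.0000 + 0.5953·36.2000] = 19.8932; exercise value = 21.0000 > continuation, so V_d = 21.0000 (exercise)
Node 0 (S = 95): continuation = e^(−0.08)·[0.4047·0.0000 + 0.5953·21.0000] = 11.5402; exercise value = 2.0000 ≤ continuation, so V_0 = 11.5402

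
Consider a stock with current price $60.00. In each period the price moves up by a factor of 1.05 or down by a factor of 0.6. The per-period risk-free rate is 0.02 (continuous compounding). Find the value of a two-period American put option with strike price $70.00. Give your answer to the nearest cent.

Risk-neutral probability p = (e^0.02 − 0.6)/(1.05 − 0.6) = 0.4202/0.4500 = 0.9338
Terminal stock prices: S_uu = 66.15, S_ud = 37.8, S_dd = 21.6
Terminal payoffs (K − S): max(3.85, 0) = 3.85, max(32.2, 0) = 32.2, max(48.4, 0) = 48.4
Node u (S = 63): continuation = e^(−0.02)·[0.9338·3.8500 + 0.0662·32.2000] = 5.6139; exercise value = 7.0000 > continuation, so V_u = 7.0000 (exercise)
Node d (S = 36): continuation = e^(−0.02)·[0.9338·32.2000 + 0.0662·48.4000] = 32.6139; exercise value = 34.0000 > continuation, so V_d = 34.0000 (exercise)
Node 0 (S = 60): continuation = e^(−0.02)·[0.9338·7.0000 + 0.0662·34.0000] = 8.6139; exercise value = 10.0000 > continuation, so V_0 = 10.0000 (exercise)

$10.00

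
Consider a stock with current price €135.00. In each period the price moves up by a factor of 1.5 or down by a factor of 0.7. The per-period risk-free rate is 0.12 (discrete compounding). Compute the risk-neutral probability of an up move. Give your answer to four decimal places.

p = 0.5250

Risk-neutral probability p = (1 + 0.12 − 0.7)/(1.5 − 0.7) = 0.4200/0.8000 = 0.5250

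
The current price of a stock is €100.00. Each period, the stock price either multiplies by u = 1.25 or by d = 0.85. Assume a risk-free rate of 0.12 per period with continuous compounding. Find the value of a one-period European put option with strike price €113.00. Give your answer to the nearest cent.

€7.61

Risk-neutral probability p = (e^0.12 − 0.85)/(1.25 − 0.85) = 0.2775/0.4000 = 0.6937
Terminal stock prices: S_u = 125, S_d = 85
Terminal payoffs (K − S): max(-12, 0) = 0, max(28, 0) = 28
Node 0 (S = 100): V_0 = e^(−0.12)·[0.6937·0.0000 + 0.3063·28.0000] = 7.6055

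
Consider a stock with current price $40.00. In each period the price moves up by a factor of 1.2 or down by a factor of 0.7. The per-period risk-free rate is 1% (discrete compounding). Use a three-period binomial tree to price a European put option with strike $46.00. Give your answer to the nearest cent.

$10.00

Risk-neutral probability p = (1 + 0.01 − 0.7)/(1.2 − 0.7) = 0.3100/0.5000 = 0.6200
Terminal stock prices: S_uuu = 69.12, S_uud = 40.32, S_udd = 23.52, S_ddd = 13.72
Terminal payoffs (K − S): max(-23.12, 0) = 0, max(5.68, 0) = 5.68, max(22.48, 0) = 22.48, max(32.28, 0) = 32.28
Node uu (S = 57.6): V_uu = 1/1.01·[0.6200·0.0000 + 0.3800·5.6800] = 2.1370
Node ud (S = 33.6): V_ud = 1/1.01·[0.6200·5.6800 + 0.3800·22.4800] = 11.9446
Node dd (S = 19.6): V_dd = 1/1.01·[0.6200·22.4800 + 0.3800·32.2800] = 25.9446
Node u (S = 48): V_u = 1/1.01·[0.6200·2.1370 + 0.3800·11.9446] = 5.8058
Node d (S = 28): V_d = 1/1.01·[0.6200·11.9446 + 0.3800·25.9446] = 17.0936
Node 0 (S = 40): V_0 = 1/1.01·[0.6200·5.8058 + 0.3800·17.0936] = 9.9952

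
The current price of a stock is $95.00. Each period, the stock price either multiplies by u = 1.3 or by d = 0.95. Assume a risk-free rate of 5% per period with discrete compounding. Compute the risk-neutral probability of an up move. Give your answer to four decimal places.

p = 0.2857

Risk-neutral probability p = (1 + 0.05 − 0.95)/(1.3 − 0.95) = 0.1000/0.3500 = 0.2857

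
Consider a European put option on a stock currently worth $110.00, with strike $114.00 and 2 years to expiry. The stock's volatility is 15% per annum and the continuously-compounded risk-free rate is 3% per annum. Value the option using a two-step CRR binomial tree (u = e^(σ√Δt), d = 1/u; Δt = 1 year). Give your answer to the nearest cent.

CRR parameters: u = e^(σ√Δt) = e^(0.15·√1) = 1.1618, d = 1/u = 0.8607
Per-period rate: rΔt = 0.03·1 = 0.03, so R = e^0.03 = 1.0305
Risk-neutral probability p = (e^0.03 − 0.8607)/(1.1618 − 0.8607) = 0.1697/0.3011 = 0.5637
Terminal stock prices: S_uu = 148.5, S_ud = 110, S_dd = 81.49
Terminal payoffs (K − S): max(-34.48, 0) = 0, max(4, 0) = 4, max(32.51, 0) = 32.51
Node u (S = 127.8): V_u = e^(−0.03)·[0.5637·0.0000 + 0.4363·4.0000] = 1.6936
Node d (S = 94.68): V_d = e^(−0.03)·[0.5637·4.0000 + 0.4363·32.5100] = 15.9529
Node 0 (S = 110): V_0 = e^(−0.03)·[0.5637·1.6936 + 0.4363·15.9529] = 7.6809

$7.68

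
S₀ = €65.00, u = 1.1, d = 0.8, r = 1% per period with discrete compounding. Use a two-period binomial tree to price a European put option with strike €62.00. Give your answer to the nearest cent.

Risk-neutral probability p = (1 + 0.01 − 0.8)/(1.1 − 0.8) = 0.2100/0.3000 = 0.7000
Terminal stock prices: S_uu = 78.65, S_ud = 57.2, S_dd = 41.6
Terminal payoffs (K − S): max(-16.65, 0) = 0, max(4.8, 0) = 4.8, max(20.4, 0) = 20.4
Node u (S = 71.5): V_u = 1/1.01·[0.7000·0.0000 + 0.3000·4.8000] = 1.4257
Node d (S = 52): V_d = 1/1.01·[0.7000·4.8000 + 0.3000·20.4000] = 9.3861
Node 0 (S = 65): V_0 = 1/1.01·[0.7000·1.4257 + 0.3000·9.3861] = 3.7761

€3.78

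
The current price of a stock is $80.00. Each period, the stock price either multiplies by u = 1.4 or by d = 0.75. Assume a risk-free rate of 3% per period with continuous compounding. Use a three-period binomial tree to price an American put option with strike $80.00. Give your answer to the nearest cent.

Risk-neutral probability p = (e^0.03 − 0.75)/(1.4 − 0.75) = 0.2805/0.6500 = 0.4315
Terminal stock prices: S_uuu = 219.5, S_uud = 117.6, S_udd = 63, S_ddd = 33.75
Terminal payoffs (K − S): max(-139.5, 0) = 0, max(-37.6, 0) = 0, max(17, 0) = 17, max(46.25, 0) = 46.25
Node uu (S = 156.8): continuation = e^(−0.03)·[0.4315·0.0000 + 0.5685·0.0000] = 0.0000; exercise value = 0.0000 ≤ continuation, so V_uu = 0.0000
Node ud (S = 84): continuation = e^(−0.03)·[0.4315·0.0000 + 0.5685·17.0000] = 9.3794; exercise value = 0.0000 ≤ continuation, so V_ud = 9.3794
Node dd (S = 45): continuation = e^(−0.03)·[0.4315·17.0000 + 0.5685·46.2500] = 32.6356; exercise value = 35.0000 > continuation, so V_dd = 35.0000 (exercise)
Node u (S = 112): continuation = e^(−0.03)·[0.4315·0.0000 + 0.5685·9.3794] = 5.1749; exercise value = 0.0000 ≤ continuation, so V_u = 5.1749
Node d (S = 60): continuation = e^(−0.03)·[0.4315·9.3794 + 0.5685·35.0000] = 23.2378; exercise value = 20.0000 ≤ continuation, so V_d = 23.2378
Node 0 (S = 80): continuation = e^(−0.03)·[0.4315·5.1749 + 0.5685·23.2378] = 14.9878; exercise value = 0.0000 ≤ continuation, so V_0 = 14.9878

$14.99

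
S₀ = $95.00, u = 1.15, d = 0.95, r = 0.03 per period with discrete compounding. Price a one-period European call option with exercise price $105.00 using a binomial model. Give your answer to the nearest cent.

Risk-neutral probability p = (1 + 0.03 − 0.95)/(1.15 − 0.95) = 0.0800/0.2000 = 0.4000
Terminal stock prices: S_u = 109.2, S_d = 90.25
Terminal payoffs (S − K): max(4.25, 0) = 4.25, max(-14.75, 0) = 0
Node 0 (S = 95): V_0 = 1/1.03·[0.4000·4.2500 + 0.6000·0.0000] = 1.6505

$1.65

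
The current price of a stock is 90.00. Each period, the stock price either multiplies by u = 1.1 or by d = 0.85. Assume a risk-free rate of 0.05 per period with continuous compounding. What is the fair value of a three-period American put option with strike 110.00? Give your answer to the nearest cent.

20.00

Risk-neutral probability p = (e^0.05 − 0.85)/(1.1 − 0.85) = 0.2013/0.2500 = 0.8051
Terminal stock prices: S_uuu = 119.8, S_uud = 92.57, S_udd = 71.53, S_ddd = 55.27
Terminal payoffs (K − S): max(-9.79, 0) = 0, max(17.43, 0) = 17.43, max(38.47, 0) = 38.47, max(54.73, 0) = 54.73
Node uu (S = 108.9): continuation = e^(−0.05)·[0.8051·0.0000 + 0.1949·17.4350] = 3.2326; exercise value = 1.1000 ≤ continuation, so V_uu = 3.2326
Node ud (S = 84.15): continuation = e^(−0.05)·[0.8051·17.4350 + 0.1949·38.4725] = 20.4852; exercise value = 25.8500 > continuation, so V_ud = 25.8500 (exercise)
Node dd (S = 65.02): continuation = e^(−0.05)·[0.8051·38.4725 + 0.1949·54.7288] = 39.6102; exercise value = 44.9750 > continuation, so V_dd = 44.9750 (exercise)
Node u (S = 99): continuation = e^(−0.05)·[0.8051·3.2326 + 0.1949·25.8500] = 7.2684; exercise value = 11.0000 > continuation, so V_u = 11.0000 (exercise)
Node d (S = 76.5): continuation = e^(−0.05)·[0.8051·25.8500 + 0.1949·44.9750] = 28.1352; exercise value = 33.5000 > continuation, so V_d = 33.5000 (exercise)
Node 0 (S = 90): continuation = e^(−0.05)·[0.8051·11.0000 + 0.1949·33.5000] = 14.6352; exercise value = 20.0000 > continuation, so V_0 = 20.0000 (exercise)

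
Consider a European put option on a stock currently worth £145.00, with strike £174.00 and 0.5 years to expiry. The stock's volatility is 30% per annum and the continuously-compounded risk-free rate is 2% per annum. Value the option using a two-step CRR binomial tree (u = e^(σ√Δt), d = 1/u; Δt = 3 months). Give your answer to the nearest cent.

CRR parameters: u = e^(σ√Δt) = e^(0.3·√0.25) = 1.1618, d = 1/u = 0.8607
Per-period rate: rΔt = 0.02·0.25 = 0.005, so R = e^0.005 = 1.0050
Risk-neutral probability p = (e^0.005 − 0.8607)/(1.1618 − 0.8607) = 0.1443/0.3011 = 0.4792
Terminal stock prices: S_uu = 195.7, S_ud = 145, S_dd = 107.4
Terminal payoffs (K − S): max(-21.73, 0) = 0, max(29, 0) = 29, max(66.58, 0) = 66.58
Node u (S = 168.5): V_u = e^(−0.005)·[0.4792·0.0000 + 0.5208·29.0000] = 15.0274
Node d (S = 124.8): V_d = e^(−0.005)·[0.4792·29.0000 + 0.5208·66.5814] = 48.3295
Node 0 (S = 145): V_0 = e^(−0.005)·[0.4792·15.0274 + 0.5208·48.3295] = 32.2092

£32.21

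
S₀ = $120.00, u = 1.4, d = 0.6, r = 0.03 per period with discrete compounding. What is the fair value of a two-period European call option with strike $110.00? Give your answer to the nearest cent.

$34.09

Risk-neutral probability p = (1 + 0.03 − 0.6)/(1.4 − 0.6) = 0.4300/0.8000 = 0.5375
Terminal stock prices: S_uu = 235.2, S_ud = 100.8, S_dd = 43.2
Terminal payoffs (S − K): max(125.2, 0) = 125.2, max(-9.2, 0) = 0, max(-66.8, 0) = 0
Node u (S = 168): V_u = 1/1.03·[0.5375·125.2000 + 0.4625·0.0000] = 65.3350
Node d (S = 72): V_d = 1/1.03·[0.5375·0.0000 + 0.4625·0.0000] = 0.0000
Node 0 (S = 120): V_0 = 1/1.03·[0.5375·65.3350 + 0.4625·0.0000] = 34.0947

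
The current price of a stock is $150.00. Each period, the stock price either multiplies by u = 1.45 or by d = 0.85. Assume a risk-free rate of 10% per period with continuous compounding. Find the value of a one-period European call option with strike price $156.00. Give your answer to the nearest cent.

Risk-neutral probability p = (e^0.1 − 0.85)/(1.45 − 0.85) = 0.2552/0.6000 = 0.4253
Terminal stock prices: S_u = 217.5, S_d = 127.5
Terminal payoffs (S − K): max(61.5, 0) = 61.5, max(-28.5, 0) = 0
Node 0 (S = 150): V_0 = e^(−0.1)·[0.4253·61.5000 + 0.5747·0.0000] = 23.6660

$23.67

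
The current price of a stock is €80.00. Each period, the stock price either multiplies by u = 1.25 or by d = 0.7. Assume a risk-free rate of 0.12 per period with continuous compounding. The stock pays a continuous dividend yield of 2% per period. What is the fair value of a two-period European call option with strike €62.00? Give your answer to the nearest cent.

€29.34

Per-period risk-free factor R = e^0.12 = 1.1275; dividend-adjusted growth = e^(0.12−0.02) = 1.1052.
Risk-neutral probability p = (1.1052 − 0.7)/(1.25 − 0.7) = 0.4052/0.5500 = 0.7367
Terminal stock prices: S_uu = 125, S_ud = 70, S_dd = 39.2
Terminal payoffs (S − K): max(63, 0) = 63, max(8, 0) = 8, max(-22.8, 0) = 0
Node u (S = 100): V_u = e^(−0.12)·[0.7367·63.0000 + 0.2633·8.0000] = 43.0308
Node d (S = 56): V_d = e^(−0.12)·[0.7367·8.0000 + 0.2633·0.0000] = 5.2270
Node 0 (S = 80): V_0 = e^(−0.12)·[0.7367·43.0308 + 0.2633·5.2270] = 29.3359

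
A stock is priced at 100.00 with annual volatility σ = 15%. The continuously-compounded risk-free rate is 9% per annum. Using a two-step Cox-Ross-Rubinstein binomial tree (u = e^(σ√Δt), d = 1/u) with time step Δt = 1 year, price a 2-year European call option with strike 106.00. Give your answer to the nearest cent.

14.55

CRR parameters: u = e^(σ√Δt) = e^(0.15·√1) = 1.1618, d = 1/u = 0.8607
Per-period rate: rΔt = 0.09·1 = 0.09, so R = e^0.09 = 1.0942
Risk-neutral probability p = (e^0.09 − 0.8607)/(1.1618 − 0.8607) = 0.2335/0.3011 = 0.7753
Terminal stock prices: S_uu = 135, S_ud = 100, S_dd = 74.08
Terminal payoffs (S − K): max(28.99, 0) = 28.99, max(-6, 0) = 0, max(-31.92, 0) = 0
Node u (S = 116.2): V_u = e^(−0.09)·[0.7753·28.9859 + 0.2247·0.0000] = 20.5388
Node d (S = 86.07): V_d = e^(−0.09)·[0.7753·0.0000 + 0.2247·0.0000] = 0.0000
Node 0 (S = 100): V_0 = e^(−0.09)·[0.7753·20.5388 + 0.2247·0.0000] = 14.5534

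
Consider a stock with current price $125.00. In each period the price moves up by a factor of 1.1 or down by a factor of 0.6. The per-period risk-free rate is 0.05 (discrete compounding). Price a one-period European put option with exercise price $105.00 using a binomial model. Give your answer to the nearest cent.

$2.86

Risk-neutral probability p = (1 + 0.05 − 0.6)/(1.1 − 0.6) = 0.4500/0.5000 = 0.9000
Terminal stock prices: S_u = 137.5, S_d = 75
Terminal payoffs (K − S): max(-32.5, 0) = 0, max(30, 0) = 30
Node 0 (S = 125): V_0 = 1/1.05·[0.9000·0.0000 + 0.1000·30.0000] = 2.8571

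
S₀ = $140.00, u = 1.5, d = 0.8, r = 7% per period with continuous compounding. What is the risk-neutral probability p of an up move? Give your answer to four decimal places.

p = 0.3893

Risk-neutral probability p = (e^0.07 − 0.8)/(1.5 − 0.8) = 0.2725/0.7000 = 0.3893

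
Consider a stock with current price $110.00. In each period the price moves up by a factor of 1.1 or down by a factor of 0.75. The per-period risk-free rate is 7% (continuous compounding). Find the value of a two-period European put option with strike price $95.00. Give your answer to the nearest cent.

$0.71

Risk-neutral probability p = (e^0.07 − 0.75)/(1.1 − 0.75) = 0.3225/0.3500 = 0.9215
Terminal stock prices: S_uu = 133.1, S_ud = 90.75, S_dd = 61.88
Terminal payoffs (K − S): max(-38.1, 0) = 0, max(4.25, 0) = 4.25, max(33.12, 0) = 33.12
Node u (S = 121): V_u = e^(−0.07)·[0.9215·0.0000 + 0.0785·4.2500] = 0.3113
Node d (S = 82.5): V_d = e^(−0.07)·[0.9215·4.2500 + 0.0785·33.1250] = 6.0774
Node 0 (S = 110): V_0 = e^(−0.07)·[0.9215·0.3113 + 0.0785·6.0774] = 0.7125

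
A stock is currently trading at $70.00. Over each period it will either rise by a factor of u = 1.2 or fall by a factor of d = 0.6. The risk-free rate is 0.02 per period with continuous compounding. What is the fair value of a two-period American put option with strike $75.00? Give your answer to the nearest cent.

Risk-neutral probability p = (e^0.02 − 0.6)/(1.2 − 0.6) = 0.4202/0.6000 = 0.7003
Terminal stock prices: S_uu = 100.8, S_ud = 50.4, S_dd = 25.2
Terminal payoffs (K − S): max(-25.8, 0) = 0, max(24.6, 0) = 24.6, max(49.8, 0) = 49.8
Node u (S = 84): continuation = e^(−0.02)·[0.7003·0.0000 + 0.2997·24.6000] = 7.2258; exercise value = 0.0000 ≤ continuation, so V_u = 7.2258
Node d (S = 42): continuation = e^(−0.02)·[0.7003·24.6000 + 0.2997·49.8000] = 31.5149; exercise value = 33.0000 > continuation, so V_d = 33.0000 (exercise)
Node 0 (S = 70): continuation = e^(−0.02)·[0.7003·7.2258 + 0.2997·33.0000] = 14.6534; exercise value = 5.0000 ≤ continuation, so V_0 = 14.6534

$14.65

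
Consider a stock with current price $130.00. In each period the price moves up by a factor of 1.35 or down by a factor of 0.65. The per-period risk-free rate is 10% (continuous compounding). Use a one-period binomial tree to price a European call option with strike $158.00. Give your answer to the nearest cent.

Risk-neutral probability p = (e^0.1 − 0.65)/(1.35 − 0.65) = 0.4552/0.7000 = 0.6502
Terminal stock prices: S_u = 175.5, S_d = 84.5
Terminal payoffs (S − K): max(17.5, 0) = 17.5, max(-73.5, 0) = 0
Node 0 (S = 130): V_0 = e^(−0.1)·[0.6502·17.5000 + 0.3498·0.0000] = 10.2964

$10.30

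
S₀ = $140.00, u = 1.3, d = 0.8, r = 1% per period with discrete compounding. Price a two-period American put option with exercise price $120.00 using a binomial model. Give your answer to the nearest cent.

Risk-neutral probability p = (1 + 0.01 − 0.8)/(1.3 − 0.8) = 0.2100/0.5000 = 0.4200
Terminal stock prices: S_uu = 236.6, S_ud = 145.6, S_dd = 89.6
Terminal payoffs (K − S): max(-116.6, 0) = 0, max(-25.6, 0) = 0, max(30.4, 0) = 30.4
Node u (S = 182): continuation = 1/1.01·[0.4200·0.0000 + 0.5800·0.0000] = 0.0000; exercise value = 0.0000 ≤ continuation, so V_u = 0.0000
Node d (S = 112): continuation = 1/1.01·[0.4200·0.0000 + 0.5800·30.4000] = 17.4574; exercise value = 8.0000 ≤ continuation, so V_d = 17.4574
Node 0 (S = 140): continuation = 1/1.01·[0.4200·0.0000 + 0.5800·17.4574] = 10.0251; exercise value = 0.0000 ≤ continuation, so V_0 = 10.0251

$10.03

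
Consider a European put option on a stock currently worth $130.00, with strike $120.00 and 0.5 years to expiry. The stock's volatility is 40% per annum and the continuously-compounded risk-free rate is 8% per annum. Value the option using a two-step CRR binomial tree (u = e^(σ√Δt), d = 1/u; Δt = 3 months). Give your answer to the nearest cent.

$7.88

CRR parameters: u = e^(σ√Δt) = e^(0.4·√0.25) = 1.2214, d = 1/u = 0.8187
Per-period rate: rΔt = 0.08·0.25 = 0.02, so R = e^0.02 = 1.0202
Risk-neutral probability p = (e^0.02 − 0.8187)/(1.2214 − 0.8187) = 0.2015/0.4027 = 0.5003
Terminal stock prices: S_uu = 193.9, S_ud = 130, S_dd = 87.14
Terminal payoffs (K − S): max(-73.94, 0) = 0, max(-10, 0) = 0, max(32.86, 0) = 32.86
Node u (S = 158.8): V_u = e^(−0.02)·[0.5003·0.0000 + 0.4997·0.0000] = 0.0000
Node d (S = 106.4): V_d = e^(−0.02)·[0.5003·0.0000 + 0.4997·32.8584] = 16.0931
Node 0 (S = 130): V_0 = e^(−0.02)·[0.5003·0.0000 + 0.4997·16.0931] = 7.8820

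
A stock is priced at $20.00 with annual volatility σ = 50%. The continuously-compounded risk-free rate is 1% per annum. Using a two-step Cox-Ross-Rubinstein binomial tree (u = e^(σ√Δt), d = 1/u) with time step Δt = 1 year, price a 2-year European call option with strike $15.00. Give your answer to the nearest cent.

$8.11

CRR parameters: u = e^(σ√Δt) = e^(0.5·√1) = 1.6487, d = 1/u = 0.6065
Per-period rate: rΔt = 0.01·1 = 0.01, so R = e^0.01 = 1.0101
Risk-neutral probability p = (e^0.01 − 0.6065)/(1.6487 − 0.6065) = 0.4035/1.0422 = 0.3872
Terminal stock prices: S_uu = 54.37, S_ud = 20, S_dd = 7.358
Terminal payoffs (S − K): max(39.37, 0) = 39.37, max(5, 0) = 5, max(-7.642, 0) = 0
Node u (S = 32.97): V_u = e^(−0.01)·[0.3872·39.3656 + 0.6128·5.0000] = 18.1237
Node d (S = 12.13): V_d = e^(−0.01)·[0.3872·5.0000 + 0.6128·0.0000] = 1.9167
Node 0 (S = 20): V_0 = e^(−0.01)·[0.3872·18.1237 + 0.6128·1.9167] = 8.1102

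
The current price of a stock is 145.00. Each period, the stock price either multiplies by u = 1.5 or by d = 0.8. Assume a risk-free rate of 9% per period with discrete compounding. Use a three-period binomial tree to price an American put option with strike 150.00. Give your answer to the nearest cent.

Risk-neutral probability p = (1 + 0.09 − 0.8)/(1.5 − 0.8) = 0.2900/0.7000 = 0.4143
Terminal stock prices: S_uuu = 489.4, S_uud = 261, S_udd = 139.2, S_ddd = 74.24
Terminal payoffs (K − S): max(-339.4, 0) = 0, max(-111, 0) = 0, max(10.8, 0) = 10.8, max(75.76, 0) = 75.76
Node uu (S = 326.2): continuation = 1/1.09·[0.4143·0.0000 + 0.5857·0.0000] = 0.0000; exercise value = 0.0000 ≤ continuation, so V_uu = 0.0000
Node ud (S = 174): continuation = 1/1.09·[0.4143·0.0000 + 0.5857·10.8000] = 5.8034; exercise value = 0.0000 ≤ continuation, so V_ud = 5.8034
Node dd (S = 92.8): continuation = 1/1.09·[0.4143·10.8000 + 0.5857·75.7600] = 44.8147; exercise value = 57.2000 > continuation, so V_dd = 57.2000 (exercise)
Node u (S = 217.5): continuation = 1/1.09·[0.4143·0.0000 + 0.5857·5.8034] = 3.1185; exercise value = 0.0000 ≤ continuation, so V_u = 3.1185
Node d (S = 116): continuation = 1/1.09·[0.4143·5.8034 + 0.5857·57.2000] = 32.9423; exercise value = 34.0000 > continuation, so V_d = 34.0000 (exercise)
Node 0 (S = 145): continuation = 1/1.09·[0.4143·3.1185 + 0.5857·34.0000] = 19.4553; exercise value = 5.0000 ≤ continuation, so V_0 = 19.4553

19.46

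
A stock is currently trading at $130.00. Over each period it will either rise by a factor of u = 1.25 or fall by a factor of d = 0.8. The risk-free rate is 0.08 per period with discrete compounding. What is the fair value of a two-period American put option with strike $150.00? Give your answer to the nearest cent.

Risk-neutral probability p = (1 + 0.08 − 0.8)/(1.25 − 0.8) = 0.2800/0.4500 = 0.6222
Terminal stock prices: S_uu = 203.1, S_ud = 130, S_dd = 83.2
Terminal payoffs (K − S): max(-53.12, 0) = 0, max(20, 0) = 20, max(66.8, 0) = 66.8
Node u (S = 162.5): continuation = 1/1.08·[0.6222·0.0000 + 0.3778·20.0000] = 6.9959; exercise value = 0.0000 ≤ continuation, so V_u = 6.9959
Node d (S = 104): continuation = 1/1.08·[0.6222·20.0000 + 0.3778·66.8000] = 34.8889; exercise value = 46.0000 > continuation, so V_d = 46.0000 (exercise)
Node 0 (S = 130): continuation = 1/1.08·[0.6222·6.9959 + 0.3778·46.0000] = 20.1211; exercise value = 20.0000 ≤ continuation, so V_0 = 20.1211

$20.12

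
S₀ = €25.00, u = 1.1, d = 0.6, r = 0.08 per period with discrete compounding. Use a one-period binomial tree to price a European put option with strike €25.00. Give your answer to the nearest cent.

Risk-neutral probability p = (1 + 0.08 − 0.6)/(1.1 − 0.6) = 0.4800/0.5000 = 0.9600
Terminal stock prices: S_u = 27.5, S_d = 15
Terminal payoffs (K − S): max(-2.5, 0) = 0, max(10, 0) = 10
Node 0 (S = 25): V_0 = 1/1.08·[0.9600·0.0000 + 0.0400·10.0000] = 0.3704

€0.37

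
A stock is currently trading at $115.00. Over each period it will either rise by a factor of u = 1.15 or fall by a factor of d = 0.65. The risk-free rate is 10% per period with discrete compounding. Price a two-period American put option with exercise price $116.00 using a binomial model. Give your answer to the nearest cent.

Risk-neutral probability p = (1 + 0.1 − 0.65)/(1.15 − 0.65) = 0.4500/0.5000 = 0.9000
Terminal stock prices: S_uu = 152.1, S_ud = 85.96, S_dd = 48.59
Terminal payoffs (K − S): max(-36.09, 0) = 0, max(30.04, 0) = 30.04, max(67.41, 0) = 67.41
Node u (S = 132.2): continuation = 1/1.1·[0.9000·0.0000 + 0.1000·30.0375] = 2.7307; exercise value = 0.0000 ≤ continuation, so V_u = 2.7307
Node d (S = 74.75): continuation = 1/1.1·[0.9000·30.0375 + 0.1000·67.4125] = 30.7045; exercise value = 41.2500 > continuation, so V_d = 41.2500 (exercise)
Node 0 (S = 115): continuation = 1/1.1·[0.9000·2.7307 + 0.1000·41.2500] = 5.9842; exercise value = 1.0000 ≤ continuation, so V_0 = 5.9842

$5.98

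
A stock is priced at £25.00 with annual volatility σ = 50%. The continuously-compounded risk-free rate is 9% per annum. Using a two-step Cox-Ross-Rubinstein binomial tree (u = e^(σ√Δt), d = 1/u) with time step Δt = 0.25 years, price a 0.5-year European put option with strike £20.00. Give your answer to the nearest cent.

£1.24

CRR parameters: u = e^(σ√Δt) = e^(0.5·√0.25) = 1.2840, d = 1/u = 0.7788
Per-period rate: rΔt = 0.09·0.25 = 0.0225, so R = e^0.0225 = 1.0228
Risk-neutral probability p = (e^0.0225 − 0.7788)/(1.2840 − 0.7788) = 0.2440/0.5052 = 0.4829
Terminal stock prices: S_uu = 41.22, S_ud = 25, S_dd = 15.16
Terminal payoffs (K − S): max(-21.22, 0) = 0, max(-5, 0) = 0, max(4.837, 0) = 4.837
Node u (S = 32.1): V_u = e^(−0.0225)·[0.4829·0.0000 + 0.5171·0.0000] = 0.0000
Node d (S = 19.47): V_d = e^(−0.0225)·[0.4829·0.0000 + 0.5171·4.8367] = 2.4456
Node 0 (S = 25): V_0 = e^(−0.0225)·[0.4829·0.0000 + 0.5171·2.4456] = 1.2366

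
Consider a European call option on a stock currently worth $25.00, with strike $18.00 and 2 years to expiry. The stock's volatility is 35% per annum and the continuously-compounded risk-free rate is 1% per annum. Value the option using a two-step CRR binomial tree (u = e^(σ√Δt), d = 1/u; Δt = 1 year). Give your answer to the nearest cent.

CRR parameters: u = e^(σ√Δt) = e^(0.35·√1) = 1.4191, d = 1/u = 0.7047
Per-period rate: rΔt = 0.01·1 = 0.01, so R = e^0.01 = 1.0101
Risk-neutral probability p = (e^0.01 − 0.7047)/(1.4191 − 0.7047) = 0.3054/0.7144 = 0.4275
Terminal stock prices: S_uu = 50.34, S_ud = 25, S_dd = 12.41
Terminal payoffs (S − K): max(32.34, 0) = 32.34, max(7, 0) = 7, max(-5.585, 0) = 0
Node u (S = 35.48): V_u = e^(−0.01)·[0.4275·32.3438 + 0.5725·7.0000] = 17.6558
Node d (S = 17.62): V_d = e^(−0.01)·[0.4275·7.0000 + 0.5725·0.0000] = 2.9624
Node 0 (S = 25): V_0 = e^(−0.01)·[0.4275·17.6558 + 0.5725·2.9624] = 9.1511

$9.15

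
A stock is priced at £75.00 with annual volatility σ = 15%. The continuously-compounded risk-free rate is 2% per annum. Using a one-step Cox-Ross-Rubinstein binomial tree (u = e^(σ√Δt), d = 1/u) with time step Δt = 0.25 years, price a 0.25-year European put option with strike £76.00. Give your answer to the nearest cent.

£3.10

CRR parameters: u = e^(σ√Δt) = e^(0.15·√0.25) = 1.0779, d = 1/u = 0.9277
Per-period rate: rΔt = 0.02·0.25 = 0.005, so R = e^0.005 = 1.0050
Risk-neutral probability p = (e^0.005 − 0.9277)/(1.0779 − 0.9277) = 0.0773/0.1501 = 0.5146
Terminal stock prices: S_u = 80.84, S_d = 69.58
Terminal payoffs (K − S): max(-4.841, 0) = 0, max(6.419, 0) = 6.419
Node 0 (S = 75): V_0 = e^(−0.005)·[0.5146·0.0000 + 0.4854·6.4192] = 3.1001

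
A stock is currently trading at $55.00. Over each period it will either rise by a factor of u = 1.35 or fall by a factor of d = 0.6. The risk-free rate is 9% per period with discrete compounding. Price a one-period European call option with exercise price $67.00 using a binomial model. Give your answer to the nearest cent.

Risk-neutral probability p = (1 + 0.09 − 0.6)/(1.35 − 0.6) = 0.4900/0.7500 = 0.6533
Terminal stock prices: S_u = 74.25, S_d = 33
Terminal payoffs (S − K): max(7.25, 0) = 7.25, max(-34, 0) = 0
Node 0 (S = 55): V_0 = 1/1.09·[0.6533·7.2500 + 0.3467·0.0000] = 4.3456

$4.35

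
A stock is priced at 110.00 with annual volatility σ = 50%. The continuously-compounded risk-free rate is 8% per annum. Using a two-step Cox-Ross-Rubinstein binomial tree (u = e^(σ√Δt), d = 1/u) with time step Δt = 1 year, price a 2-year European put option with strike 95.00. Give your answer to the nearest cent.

13.68

CRR parameters: u = e^(σ√Δt) = e^(0.5·√1) = 1.6487, d = 1/u = 0.6065
Per-period rate: rΔt = 0.08·1 = 0.08, so R = e^0.08 = 1.0833
Risk-neutral probability p = (e^0.08 − 0.6065)/(1.6487 − 0.6065) = 0.4768/1.0422 = 0.4575
Terminal stock prices: S_uu = 299, S_ud = 110, S_dd = 40.47
Terminal payoffs (K − S): max(-204, 0) = 0, max(-15, 0) = 0, max(54.53, 0) = 54.53
Node u (S = 181.4): V_u = e^(−0.08)·[0.4575·0.0000 + 0.5425·0.0000] = 0.0000
Node d (S = 66.72): V_d = e^(−0.08)·[0.4575·0.0000 + 0.5425·54.5333] = 27.3120
Node 0 (S = 110): V_0 = e^(−0.08)·[0.4575·0.0000 + 0.5425·27.3120] = 13.6787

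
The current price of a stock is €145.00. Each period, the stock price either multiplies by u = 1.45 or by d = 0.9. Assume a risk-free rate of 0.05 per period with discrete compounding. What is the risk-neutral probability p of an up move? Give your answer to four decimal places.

Risk-neutral probability p = (1 + 0.05 − 0.9)/(1.45 − 0.9) = 0.1500/0.5500 = 0.2727

p = 0.2727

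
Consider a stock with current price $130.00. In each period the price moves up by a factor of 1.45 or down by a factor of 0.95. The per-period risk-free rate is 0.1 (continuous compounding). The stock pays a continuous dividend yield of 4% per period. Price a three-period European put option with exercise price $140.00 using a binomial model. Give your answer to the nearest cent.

Per-period risk-free factor R = e^0.1 = 1.1052; dividend-adjusted growth = e^(0.1−0.04) = 1.0618.
Risk-neutral probability p = (1.0618 − 0.95)/(1.45 − 0.95) = 0.1118/0.5000 = 0.2237
Terminal stock prices: S_uuu = 396.3, S_uud = 259.7, S_udd = 170.1, S_ddd = 111.5
Terminal payoffs (K − S): max(-256.3, 0) = 0, max(-119.7, 0) = 0, max(-30.12, 0) = 0, max(28.54, 0) = 28.54
Node uu (S = 273.3): V_uu = e^(−0.1)·[0.2237·0.0000 + 0.7763·0.0000] = 0.0000
Node ud (S = 179.1): V_ud = e^(−0.1)·[0.2237·0.0000 + 0.7763·0.0000] = 0.0000
Node dd (S = 117.3): V_dd = e^(−0.1)·[0.2237·0.0000 + 0.7763·28.5413] = 20.0488
Node u (S = 188.5): V_u = e^(−0.1)·[0.2237·0.0000 + 0.7763·0.0000] = 0.0000
Node d (S = 123.5): V_d = e^(−0.1)·[0.2237·0.0000 + 0.7763·20.0488] = 14.0833
Node 0 (S = 130): V_0 = e^(−0.1)·[0.2237·0.0000 + 0.7763·14.0833] = 9.8928

$9.89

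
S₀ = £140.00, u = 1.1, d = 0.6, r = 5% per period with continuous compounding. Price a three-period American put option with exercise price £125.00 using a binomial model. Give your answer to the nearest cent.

£7.99

Risk-neutral probability p = (e^0.05 − 0.6)/(1.1 − 0.6) = 0.4513/0.5000 = 0.9025
Terminal stock prices: S_uuu = 186.3, S_uud = 101.6, S_udd = 55.44, S_ddd = 30.24
Terminal payoffs (K − S): max(-61.34, 0) = 0, max(23.36, 0) = 23.36, max(69.56, 0) = 69.56, max(94.76, 0) = 94.76
Node uu (S = 169.4): continuation = e^(−0.05)·[0.9025·0.0000 + 0.0975·23.3600] = 2.1656; exercise value = 0.0000 ≤ continuation, so V_uu = 2.1656
Node ud (S = 92.4): continuation = e^(−0.05)·[0.9025·23.3600 + 0.0975·69.5600] = 26.5037; exercise value = 32.6000 > continuation, so V_ud = 32.6000 (exercise)
Node dd (S = 50.4): continuation = e^(−0.05)·[0.9025·69.5600 + 0.0975·94.7600] = 68.5037; exercise value = 74.6000 > continuation, so V_dd = 74.6000 (exercise)
Node u (S = 154): continuation = e^(−0.05)·[0.9025·2.1656 + 0.0975·32.6000] = 4.8814; exercise value = 0.0000 ≤ continuation, so V_u = 4.8814
Node d (S = 84): continuation = e^(−0.05)·[0.9025·32.6000 + 0.0975·74.6000] = 34.9037; exercise value = 41.0000 > continuation, so V_d = 41.0000 (exercise)
Node 0 (S = 140): continuation = e^(−0.05)·[0.9025·4.8814 + 0.0975·41.0000] = 7.9917; exercise value = 0.0000 ≤ continuation, so V_0 = 7.9917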